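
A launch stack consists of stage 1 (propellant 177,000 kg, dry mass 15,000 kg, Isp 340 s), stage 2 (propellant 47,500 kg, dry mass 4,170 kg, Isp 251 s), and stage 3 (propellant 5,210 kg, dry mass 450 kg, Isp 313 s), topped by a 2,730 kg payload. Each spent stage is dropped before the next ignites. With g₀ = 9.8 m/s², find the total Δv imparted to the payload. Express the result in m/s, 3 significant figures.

Ignition mass of stage 1 = 177,000+15,000 + 47,500+4,170 + 5,210+450 + 2,730 = 252,060 kg.
Stage 1: m₀ = 252,060 kg, m_f = 252,060 − 177,000 = 75,060 kg; Δv = 340×9.8×ln(3.358) = 3332.0×1.2114 ≈ 4036 m/s.
Stage 2: m₀ = 60,060 kg, m_f = 60,060 − 47,500 = 12,560 kg; Δv = 251×9.8×ln(4.782) = 2459.8×1.5648 ≈ 3849 m/s.
Stage 3: m₀ = 8,390 kg, m_f = 8,390 − 5,210 = 3,180 kg; Δv = 313×9.8×ln(2.638) = 3067.4×0.9702 ≈ 2976 m/s.
Total Δv = 4036 + 3849 + 2976 = 10861 m/s.

Δv ≈ 10900 m/s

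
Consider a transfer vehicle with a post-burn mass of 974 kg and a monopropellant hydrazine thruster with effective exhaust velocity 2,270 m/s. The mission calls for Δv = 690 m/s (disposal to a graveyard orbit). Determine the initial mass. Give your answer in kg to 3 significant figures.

initial mass ≈ 1320 kg

m₀/m_f = exp(Δv / v_e) = exp(690 / 2270.0) = exp(0.3040) = 1.3552.
m₀ = m_f × 1.3552 = 974 × 1.3552 = 1,319.96 kg.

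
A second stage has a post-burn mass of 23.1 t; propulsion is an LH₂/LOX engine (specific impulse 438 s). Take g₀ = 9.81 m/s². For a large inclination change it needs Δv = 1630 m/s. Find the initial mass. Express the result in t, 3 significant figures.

v_e = Isp · g₀ = 438 × 9.81 = 4296.8 m/s.
m₀/m_f = exp(Δv / v_e) = exp(1630 / 4296.8) = exp(0.3794) = 1.4613.
m₀ = m_f × 1.4613 = 23.1 × 1.4613 = 33.756 t.

initial mass ≈ 33.8 t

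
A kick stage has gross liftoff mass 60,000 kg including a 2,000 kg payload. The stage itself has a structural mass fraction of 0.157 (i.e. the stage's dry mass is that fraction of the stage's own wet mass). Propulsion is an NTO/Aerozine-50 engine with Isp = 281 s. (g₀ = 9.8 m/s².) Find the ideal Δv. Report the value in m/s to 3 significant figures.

Stage wet mass = m₀ − payload = 60,000 − 2,000 = 58,000 kg.
Stage dry mass = ε × stage wet mass = 0.157 × 58,000 = 9,106 kg.
Burnout mass m_f = stage dry + payload = 9,106 + 2,000 = 11,106 kg.
v_e = Isp · g₀ = 281 × 9.8 = 2753.8 m/s.
From the ideal rocket equation, Δv = v_e · ln(60,000/11,106) = 2753.8 × ln(5.402) = 2753.8 × 1.6869 ≈ 4645 m/s.

Δv ≈ 4650 m/s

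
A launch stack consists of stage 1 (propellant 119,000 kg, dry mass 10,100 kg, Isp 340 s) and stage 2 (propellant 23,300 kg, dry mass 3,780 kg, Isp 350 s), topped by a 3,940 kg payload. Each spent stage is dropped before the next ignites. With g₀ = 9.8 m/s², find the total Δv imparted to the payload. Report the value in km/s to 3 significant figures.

Δv ≈ 9.30 km/s

Ignition mass of stage 1 = 119,000+10,100 + 23,300+3,780 + 3,940 = 160,120 kg.
Stage 1: m₀ = 160,120 kg, m_f = 160,120 − 119,000 = 41,120 kg; Δv = 340×9.8×ln(3.894) = 3332.0×1.3594 ≈ 4530 m/s.
Stage 2: m₀ = 31,020 kg, m_f = 31,020 − 23,300 = 7,720 kg; Δv = 350×9.8×ln(4.018) = 3430.0×1.3908 ≈ 4771 m/s.
Total Δv = 4530 + 4771 = 9301 m/s.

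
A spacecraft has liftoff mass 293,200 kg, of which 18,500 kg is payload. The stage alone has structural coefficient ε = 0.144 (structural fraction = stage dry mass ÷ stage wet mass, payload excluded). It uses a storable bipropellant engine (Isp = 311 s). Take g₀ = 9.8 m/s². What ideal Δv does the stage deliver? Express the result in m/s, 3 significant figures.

Δv ≈ 4940 m/s

Stage wet mass = m₀ − payload = 293,200 − 18,500 = 274,700 kg.
Stage dry mass = ε × stage wet mass = 0.144 × 274,700 = 39,556.8 kg.
Burnout mass m_f = stage dry + payload = 39,556.8 + 18,500 = 58,056.8 kg.
v_e = Isp · g₀ = 311 × 9.8 = 3047.8 m/s.
From the ideal rocket equation, Δv = v_e · ln(293,200/58,056.8) = 3047.8 × ln(5.05) = 3047.8 × 1.6194 ≈ 4936 m/s.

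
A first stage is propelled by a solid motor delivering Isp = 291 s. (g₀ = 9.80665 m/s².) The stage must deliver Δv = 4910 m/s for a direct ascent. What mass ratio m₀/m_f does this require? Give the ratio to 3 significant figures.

v_e = Isp · g₀ = 291 × 9.80665 = 2853.7 m/s.
m₀/m_f = exp(Δv / v_e) = exp(4910 / 2853.7) = exp(1.7206) = 5.5876.

mass ratio ≈ 5.59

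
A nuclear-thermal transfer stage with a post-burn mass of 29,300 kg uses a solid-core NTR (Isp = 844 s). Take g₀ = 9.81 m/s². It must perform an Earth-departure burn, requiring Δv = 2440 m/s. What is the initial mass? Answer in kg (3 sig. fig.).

initial mass ≈ 39300 kg

v_e = Isp · g₀ = 844 × 9.81 = 8279.6 m/s.
m₀/m_f = exp(Δv / v_e) = exp(2440 / 8279.6) = exp(0.2947) = 1.3427.
m₀ = m_f × 1.3427 = 29,300 × 1.3427 = 39,341.1 kg.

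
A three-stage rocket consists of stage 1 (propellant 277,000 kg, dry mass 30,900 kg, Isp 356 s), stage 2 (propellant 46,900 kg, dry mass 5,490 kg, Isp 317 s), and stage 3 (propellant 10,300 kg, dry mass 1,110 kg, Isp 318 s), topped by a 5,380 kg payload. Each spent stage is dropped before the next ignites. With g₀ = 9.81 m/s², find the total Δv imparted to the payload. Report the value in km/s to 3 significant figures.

Ignition mass of stage 1 = 277,000+30,900 + 46,900+5,490 + 10,300+1,110 + 5,380 = 377,080 kg.
Stage 1: m₀ = 377,080 kg, m_f = 377,080 − 277,000 = 100,080 kg; Δv = 356×9.81×ln(3.768) = 3492.4×1.3265 ≈ 4633 m/s.
Stage 2: m₀ = 69,180 kg, m_f = 69,180 − 46,900 = 22,280 kg; Δv = 317×9.81×ln(3.105) = 3109.8×1.1330 ≈ 3523 m/s.
Stage 3: m₀ = 16,790 kg, m_f = 16,790 − 10,300 = 6,490 kg; Δv = 318×9.81×ln(2.587) = 3119.6×0.9505 ≈ 2965 m/s.
Total Δv = 4633 + 3523 + 2965 = 11121 m/s.

Δv ≈ 11.1 km/s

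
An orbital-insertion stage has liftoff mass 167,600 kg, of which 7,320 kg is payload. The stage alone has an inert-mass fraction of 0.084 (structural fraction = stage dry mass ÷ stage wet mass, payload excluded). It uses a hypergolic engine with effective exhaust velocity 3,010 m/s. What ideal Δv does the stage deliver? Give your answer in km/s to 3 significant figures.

Stage wet mass = m₀ − payload = 167,600 − 7,320 = 160,280 kg.
Stage dry mass = ε × stage wet mass = 0.084 × 160,280 = 13,463.5 kg.
Burnout mass m_f = stage dry + payload = 13,463.5 + 7,320 = 20,783.5 kg.
Δv = v_e · ln(167,600/20,783.5) = 3010.0 × ln(8.064) = 3010.0 × 2.0874 ≈ 6283 m/s.

Δv ≈ 6.28 km/s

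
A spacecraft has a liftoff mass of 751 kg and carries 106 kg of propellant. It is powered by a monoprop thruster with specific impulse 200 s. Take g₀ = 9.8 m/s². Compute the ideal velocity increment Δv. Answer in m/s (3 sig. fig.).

Δv ≈ 298 m/s

v_e = Isp · g₀ = 200 × 9.8 = 1960.0 m/s.
m_f = m₀ − m_prop = 751 − 106 = 645 kg.
Using Δv = v_e ln(m₀/m_f): Δv = v_e · ln(m₀/m_f) = 1960.0 × ln(1.164) = 1960.0 × 0.1522 ≈ 298.2 m/s.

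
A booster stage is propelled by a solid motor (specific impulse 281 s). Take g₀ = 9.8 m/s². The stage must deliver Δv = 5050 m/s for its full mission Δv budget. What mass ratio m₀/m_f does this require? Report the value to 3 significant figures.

mass ratio ≈ 6.26

v_e = Isp · g₀ = 281 × 9.8 = 2753.8 m/s.
m₀/m_f = exp(Δv / v_e) = exp(5050 / 2753.8) = exp(1.8338) = 6.2578.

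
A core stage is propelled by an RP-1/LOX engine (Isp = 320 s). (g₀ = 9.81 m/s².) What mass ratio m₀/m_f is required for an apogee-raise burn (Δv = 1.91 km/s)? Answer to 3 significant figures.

v_e = Isp · g₀ = 320 × 9.81 = 3139.2 m/s.
m₀/m_f = exp(Δv / v_e) = exp(1910 / 3139.2) = exp(0.6084) = 1.8376.

mass ratio ≈ 1.84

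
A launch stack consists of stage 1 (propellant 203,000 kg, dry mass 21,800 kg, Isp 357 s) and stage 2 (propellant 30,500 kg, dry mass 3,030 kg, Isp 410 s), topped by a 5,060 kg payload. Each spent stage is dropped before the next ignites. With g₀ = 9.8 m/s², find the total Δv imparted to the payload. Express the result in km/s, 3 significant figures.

Ignition mass of stage 1 = 203,000+21,800 + 30,500+3,030 + 5,060 = 263,390 kg.
Stage 1: m₀ = 263,390 kg, m_f = 263,390 − 203,000 = 60,390 kg; Δv = 357×9.8×ln(4.361) = 3498.6×1.4728 ≈ 5153 m/s.
Stage 2: m₀ = 38,590 kg, m_f = 38,590 − 30,500 = 8,090 kg; Δv = 410×9.8×ln(4.77) = 4018.0×1.5624 ≈ 6278 m/s.
Total Δv = 5153 + 6278 = 11431 m/s.

Δv ≈ 11.4 km/s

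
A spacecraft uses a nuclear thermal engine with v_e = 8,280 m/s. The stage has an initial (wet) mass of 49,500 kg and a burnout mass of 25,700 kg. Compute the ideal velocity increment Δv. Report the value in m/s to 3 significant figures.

By the Tsiolkovsky rocket equation, Δv = v_e · ln(m₀/m_f) = 8280.0 × ln(1.926) = 8280.0 × 0.6555 ≈ 5427.4 m/s.

Δv ≈ 5430 m/s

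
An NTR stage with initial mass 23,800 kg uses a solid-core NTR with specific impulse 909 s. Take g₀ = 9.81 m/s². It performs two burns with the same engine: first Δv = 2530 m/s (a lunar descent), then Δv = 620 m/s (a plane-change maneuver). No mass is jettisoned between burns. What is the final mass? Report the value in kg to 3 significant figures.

final mass ≈ 16700 kg

v_e = Isp · g₀ = 909 × 9.81 = 8917.3 m/s.
After the first burn: m = 23800 × exp(−2530/8917.3) = 23800 × 0.75298 = 17,920.9 kg.
After the second burn: m = 17,920.9 × exp(−620/8917.3) = 17,920.9 × 0.93283 = 16,717.2 kg.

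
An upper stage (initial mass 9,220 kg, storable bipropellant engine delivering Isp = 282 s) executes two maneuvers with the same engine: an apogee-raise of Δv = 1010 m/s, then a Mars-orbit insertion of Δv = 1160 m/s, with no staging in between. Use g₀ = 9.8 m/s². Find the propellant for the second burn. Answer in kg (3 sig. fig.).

propellant for the second burn ≈ 2190 kg

v_e = Isp · g₀ = 282 × 9.8 = 2763.6 m/s.
After the first burn: m = 9220 × exp(−1010/2763.6) = 9220 × 0.69387 = 6,397.48 kg.
After the second burn: m = 6,397.48 × exp(−1160/2763.6) = 6,397.48 × 0.65722 = 4,204.55 kg.
Second-burn propellant = 6,397.48 − 4,204.55 = 2,192.93 kg.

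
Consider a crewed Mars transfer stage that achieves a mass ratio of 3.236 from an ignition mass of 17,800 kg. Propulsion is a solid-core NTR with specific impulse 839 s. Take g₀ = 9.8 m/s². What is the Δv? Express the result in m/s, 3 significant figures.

v_e = Isp · g₀ = 839 × 9.8 = 8222.2 m/s.
From the ideal rocket equation, Δv = v_e · ln(3.236) = 8222.2 × 1.1743 ≈ 9655.6 m/s.

Δv ≈ 9660 m/s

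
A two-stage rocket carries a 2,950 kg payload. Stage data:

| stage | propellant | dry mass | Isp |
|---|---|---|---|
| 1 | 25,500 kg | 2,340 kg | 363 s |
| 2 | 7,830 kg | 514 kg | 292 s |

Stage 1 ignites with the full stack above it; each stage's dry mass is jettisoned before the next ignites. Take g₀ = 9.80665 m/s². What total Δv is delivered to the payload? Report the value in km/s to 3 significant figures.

Δv ≈ 7.14 km/s

Ignition mass of stage 1 = 25,500+2,340 + 7,830+514 + 2,950 = 39,134 kg.
Stage 1: m₀ = 39,134 kg, m_f = 39,134 − 25,500 = 13,634 kg; Δv = 363×9.80665×ln(2.87) = 3559.8×1.0544 ≈ 3754 m/s.
Stage 2: m₀ = 11,294 kg, m_f = 11,294 − 7,830 = 3,464 kg; Δv = 292×9.80665×ln(3.26) = 2863.5×1.1818 ≈ 3384 m/s.
Total Δv = 3754 + 3384 = 7138 m/s.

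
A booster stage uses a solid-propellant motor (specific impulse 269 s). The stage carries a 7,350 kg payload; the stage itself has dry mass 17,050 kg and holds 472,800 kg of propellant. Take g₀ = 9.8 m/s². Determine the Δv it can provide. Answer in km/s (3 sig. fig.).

v_e = Isp · g₀ = 269 × 9.8 = 2636.2 m/s.
m₀ = payload + dry + propellant = 7,350 + 17,050 + 472,800 = 497,200 kg.
m_f = payload + dry = 7,350 + 17,050 = 24,400 kg.
Δv = v_e · ln(m₀/m_f) = 2636.2 × ln(20.38) = 2636.2 × 3.0144 ≈ 7946.6 m/s.

Δv ≈ 7.95 km/s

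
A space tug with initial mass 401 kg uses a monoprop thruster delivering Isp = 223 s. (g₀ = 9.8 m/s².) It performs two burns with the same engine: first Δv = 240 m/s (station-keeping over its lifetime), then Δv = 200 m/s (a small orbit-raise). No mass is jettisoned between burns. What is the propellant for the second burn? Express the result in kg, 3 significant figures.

propellant for the second burn ≈ 31.4 kg

v_e = Isp · g₀ = 223 × 9.8 = 2185.4 m/s.
After the first burn: m = 401 × exp(−240/2185.4) = 401 × 0.89600 = 359.296 kg.
After the second burn: m = 359.296 × exp(−200/2185.4) = 359.296 × 0.91255 = 327.876 kg.
Second-burn propellant = 359.296 − 327.876 = 31.42 kg.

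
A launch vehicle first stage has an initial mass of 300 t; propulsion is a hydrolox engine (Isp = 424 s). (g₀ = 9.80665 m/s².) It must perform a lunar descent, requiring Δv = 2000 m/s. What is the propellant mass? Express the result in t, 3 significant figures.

v_e = Isp · g₀ = 424 × 9.80665 = 4158.0 m/s.
Using Δv = v_e ln(m₀/m_f): m₀/m_f = exp(Δv / v_e) = exp(2000 / 4158.0) = exp(0.4810) = 1.6177.
m_f = 300 / 1.6177 = 185.448 t, so propellant = m₀ − m_f = 300 − 185.448 = 114.552 t.

propellant mass ≈ 115 t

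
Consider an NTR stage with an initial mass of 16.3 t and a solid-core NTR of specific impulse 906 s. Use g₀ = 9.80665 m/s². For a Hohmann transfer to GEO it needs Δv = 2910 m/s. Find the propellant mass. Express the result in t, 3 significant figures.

propellant mass ≈ 4.55 t

v_e = Isp · g₀ = 906 × 9.80665 = 8884.8 m/s.
Rocket equation: m₀/m_f = exp(Δv / v_e) = exp(2910 / 8884.8) = exp(0.3275) = 1.3875.
m_f = 16.3 / 1.3875 = 11.7477 t, so propellant = m₀ − m_f = 16.3 − 11.7477 = 4.5523 t.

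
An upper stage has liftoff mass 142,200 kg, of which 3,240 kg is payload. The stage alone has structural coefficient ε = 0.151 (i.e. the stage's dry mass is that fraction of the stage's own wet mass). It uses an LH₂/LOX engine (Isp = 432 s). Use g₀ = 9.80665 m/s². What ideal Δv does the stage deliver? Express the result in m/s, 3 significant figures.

Stage wet mass = m₀ − payload = 142,200 − 3,240 = 138,960 kg.
Stage dry mass = ε × stage wet mass = 0.151 × 138,960 = 20,983 kg.
Burnout mass m_f = stage dry + payload = 20,983 + 3,240 = 24,223 kg.
v_e = Isp · g₀ = 432 × 9.80665 = 4236.5 m/s.
From the ideal rocket equation, Δv = v_e · ln(142,200/24,223) = 4236.5 × ln(5.87) = 4236.5 × 1.7699 ≈ 7498 m/s.

Δv ≈ 7500 m/s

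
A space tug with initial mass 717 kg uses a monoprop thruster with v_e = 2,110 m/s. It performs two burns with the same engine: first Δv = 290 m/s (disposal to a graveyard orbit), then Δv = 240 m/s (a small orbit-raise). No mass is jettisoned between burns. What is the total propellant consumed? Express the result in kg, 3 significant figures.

After the first burn: m = 717 × exp(−290/2110.0) = 717 × 0.87159 = 624.93 kg.
After the second burn: m = 624.93 × exp(−240/2110.0) = 624.93 × 0.89249 = 557.744 kg.
Total propellant = m₀ − m_final = 717 − 557.744 = 159.256 kg.

total propellant consumed ≈ 159 kg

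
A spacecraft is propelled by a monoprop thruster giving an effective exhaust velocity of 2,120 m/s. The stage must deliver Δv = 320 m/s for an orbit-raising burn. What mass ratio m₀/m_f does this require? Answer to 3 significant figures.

By the Tsiolkovsky rocket equation, m₀/m_f = exp(Δv / v_e) = exp(320 / 2120.0) = exp(0.1509) = 1.1629.

mass ratio ≈ 1.16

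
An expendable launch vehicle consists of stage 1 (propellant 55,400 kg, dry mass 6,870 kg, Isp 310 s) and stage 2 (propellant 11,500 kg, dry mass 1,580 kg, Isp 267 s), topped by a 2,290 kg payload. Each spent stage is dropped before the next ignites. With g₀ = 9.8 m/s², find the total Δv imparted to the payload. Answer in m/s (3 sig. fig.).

Δv ≈ 7410 m/s

Ignition mass of stage 1 = 55,400+6,870 + 11,500+1,580 + 2,290 = 77,640 kg.
Stage 1: m₀ = 77,640 kg, m_f = 77,640 − 55,400 = 22,240 kg; Δv = 310×9.8×ln(3.491) = 3038.0×1.2502 ≈ 3798 m/s.
Stage 2: m₀ = 15,370 kg, m_f = 15,370 − 11,500 = 3,870 kg; Δv = 267×9.8×ln(3.972) = 2616.6×1.3792 ≈ 3609 m/s.
Total Δv = 3798 + 3609 = 7407 m/s.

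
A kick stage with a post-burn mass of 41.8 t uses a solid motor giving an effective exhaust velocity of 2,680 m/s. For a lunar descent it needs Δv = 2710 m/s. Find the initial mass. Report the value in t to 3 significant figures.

Rocket equation: m₀/m_f = exp(Δv / v_e) = exp(2710 / 2680.0) = exp(1.0112) = 2.7489.
m₀ = m_f × 2.7489 = 41.8 × 2.7489 = 114.904 t.

initial mass ≈ 115 t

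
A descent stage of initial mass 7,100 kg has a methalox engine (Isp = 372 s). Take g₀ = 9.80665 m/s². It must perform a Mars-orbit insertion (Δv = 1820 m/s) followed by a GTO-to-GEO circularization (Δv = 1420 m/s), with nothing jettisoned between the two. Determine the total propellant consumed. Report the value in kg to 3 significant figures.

total propellant consumed ≈ 4180 kg

v_e = Isp · g₀ = 372 × 9.80665 = 3648.1 m/s.
After the first burn: m = 7100 × exp(−1820/3648.1) = 7100 × 0.60720 = 4,311.12 kg.
After the second burn: m = 4,311.12 × exp(−1420/3648.1) = 4,311.12 × 0.67757 = 2,921.09 kg.
Total propellant = m₀ − m_final = 7100 − 2,921.09 = 4,178.91 kg.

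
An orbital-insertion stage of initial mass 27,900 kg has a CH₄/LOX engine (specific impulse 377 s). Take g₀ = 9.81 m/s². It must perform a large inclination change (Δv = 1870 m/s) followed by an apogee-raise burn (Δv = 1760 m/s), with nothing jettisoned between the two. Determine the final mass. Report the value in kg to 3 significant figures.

final mass ≈ 10500 kg

v_e = Isp · g₀ = 377 × 9.81 = 3698.4 m/s.
After the first burn: m = 27900 × exp(−1870/3698.4) = 27900 × 0.60313 = 16,827.3 kg.
After the second burn: m = 16,827.3 × exp(−1760/3698.4) = 16,827.3 × 0.62133 = 10,455.3 kg.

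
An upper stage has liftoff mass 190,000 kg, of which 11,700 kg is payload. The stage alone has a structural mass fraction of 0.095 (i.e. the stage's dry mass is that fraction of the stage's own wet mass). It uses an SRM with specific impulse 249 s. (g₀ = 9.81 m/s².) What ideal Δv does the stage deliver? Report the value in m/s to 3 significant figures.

Δv ≈ 4620 m/s

Stage wet mass = m₀ − payload = 190,000 − 11,700 = 178,300 kg.
Stage dry mass = ε × stage wet mass = 0.095 × 178,300 = 16,938.5 kg.
Burnout mass m_f = stage dry + payload = 16,938.5 + 11,700 = 28,638.5 kg.
v_e = Isp · g₀ = 249 × 9.81 = 2442.7 m/s.
From the ideal rocket equation, Δv = v_e · ln(190,000/28,638.5) = 2442.7 × ln(6.634) = 2442.7 × 1.8923 ≈ 4622 m/s.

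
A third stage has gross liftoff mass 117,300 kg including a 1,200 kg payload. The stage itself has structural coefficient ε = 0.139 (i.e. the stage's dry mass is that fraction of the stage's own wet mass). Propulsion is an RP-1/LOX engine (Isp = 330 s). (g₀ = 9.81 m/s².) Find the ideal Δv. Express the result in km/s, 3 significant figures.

Δv ≈ 6.19 km/s

Stage wet mass = m₀ − payload = 117,300 − 1,200 = 116,100 kg.
Stage dry mass = ε × stage wet mass = 0.139 × 116,100 = 16,137.9 kg.
Burnout mass m_f = stage dry + payload = 16,137.9 + 1,200 = 17,337.9 kg.
v_e = Isp · g₀ = 330 × 9.81 = 3237.3 m/s.
By the Tsiolkovsky rocket equation, Δv = v_e · ln(117,300/17,337.9) = 3237.3 × ln(6.766) = 3237.3 × 1.9118 ≈ 6189 m/s.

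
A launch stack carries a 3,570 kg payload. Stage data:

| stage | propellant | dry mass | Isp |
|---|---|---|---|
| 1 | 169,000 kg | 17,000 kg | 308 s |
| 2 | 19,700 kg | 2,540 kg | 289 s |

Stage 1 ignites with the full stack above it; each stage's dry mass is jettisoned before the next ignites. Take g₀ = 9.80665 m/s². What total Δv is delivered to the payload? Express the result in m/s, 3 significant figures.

Δv ≈ 8910 m/s

Ignition mass of stage 1 = 169,000+17,000 + 19,700+2,540 + 3,570 = 211,810 kg.
Stage 1: m₀ = 211,810 kg, m_f = 211,810 − 169,000 = 42,810 kg; Δv = 308×9.80665×ln(4.948) = 3020.4×1.5989 ≈ 4829 m/s.
Stage 2: m₀ = 25,810 kg, m_f = 25,810 − 19,700 = 6,110 kg; Δv = 289×9.80665×ln(4.224) = 2834.1×1.4408 ≈ 4084 m/s.
Total Δv = 4829 + 4084 = 8913 m/s.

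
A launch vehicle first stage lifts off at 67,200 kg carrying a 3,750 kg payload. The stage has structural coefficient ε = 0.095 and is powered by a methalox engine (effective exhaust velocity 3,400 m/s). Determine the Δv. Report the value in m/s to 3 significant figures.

Stage wet mass = m₀ − payload = 67,200 − 3,750 = 63,450 kg.
Stage dry mass = ε × stage wet mass = 0.095 × 63,450 = 6,027.75 kg.
Burnout mass m_f = stage dry + payload = 6,027.75 + 3,750 = 9,777.75 kg.
Rocket equation: Δv = v_e · ln(67,200/9,777.75) = 3400.0 × ln(6.873) = 3400.0 × 1.9276 ≈ 6554 m/s.

Δv ≈ 6550 m/s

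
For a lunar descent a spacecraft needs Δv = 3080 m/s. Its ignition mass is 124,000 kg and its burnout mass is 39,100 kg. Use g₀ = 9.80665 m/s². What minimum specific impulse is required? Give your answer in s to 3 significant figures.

ln(m₀/m_f) = ln(124000/39100) = ln(3.171) = 1.1542.
Using Δv = v_e ln(m₀/m_f): v_e = Δv / ln(m₀/m_f) = 3080 / 1.1542 = 2668.6 m/s.
Isp = v_e / g₀ = 2668.6 / 9.80665 = 272.1 s.

Isp ≈ 272 s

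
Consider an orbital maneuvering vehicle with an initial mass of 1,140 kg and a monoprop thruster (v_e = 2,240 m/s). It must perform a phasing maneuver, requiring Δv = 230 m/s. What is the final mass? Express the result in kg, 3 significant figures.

m₀/m_f = exp(Δv / v_e) = exp(230 / 2240.0) = exp(0.1027) = 1.1081.
m_f = m₀ / 1.1081 = 1,140 / 1.1081 = 1,028.79 kg.

final mass ≈ 1030 kg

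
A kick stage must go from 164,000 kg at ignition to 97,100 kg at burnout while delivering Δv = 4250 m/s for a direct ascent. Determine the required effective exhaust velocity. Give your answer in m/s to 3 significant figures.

ln(m₀/m_f) = ln(164000/97100) = ln(1.689) = 0.5241.
v_e = Δv / ln(m₀/m_f) = 4250 / 0.5241 = 8108.8 m/s.

v_e ≈ 8110 m/s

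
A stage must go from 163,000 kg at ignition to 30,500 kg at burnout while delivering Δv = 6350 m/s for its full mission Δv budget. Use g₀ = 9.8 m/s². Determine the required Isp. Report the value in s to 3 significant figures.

ln(m₀/m_f) = ln(163000/30500) = ln(5.344) = 1.6760.
v_e = Δv / ln(m₀/m_f) = 6350 / 1.6760 = 3788.7 m/s.
Isp = v_e / g₀ = 3788.7 / 9.8 = 386.6 s.

Isp ≈ 387 s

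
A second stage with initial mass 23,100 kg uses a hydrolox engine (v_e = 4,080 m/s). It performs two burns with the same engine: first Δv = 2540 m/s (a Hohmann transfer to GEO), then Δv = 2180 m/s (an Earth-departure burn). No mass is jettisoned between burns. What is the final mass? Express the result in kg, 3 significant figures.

After the first burn: m = 23100 × exp(−2540/4080.0) = 23100 × 0.53657 = 12,394.8 kg.
After the second burn: m = 12,394.8 × exp(−2180/4080.0) = 12,394.8 × 0.58607 = 7,264.22 kg.

final mass ≈ 7260 kg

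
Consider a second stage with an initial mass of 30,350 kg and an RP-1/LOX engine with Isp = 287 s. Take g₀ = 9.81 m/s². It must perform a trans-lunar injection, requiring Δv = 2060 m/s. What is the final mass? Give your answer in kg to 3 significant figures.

v_e = Isp · g₀ = 287 × 9.81 = 2815.5 m/s.
By the Tsiolkovsky rocket equation, m₀/m_f = exp(Δv / v_e) = exp(2060 / 2815.5) = exp(0.7317) = 2.0786.
m_f = m₀ / 2.0786 = 30,350 / 2.0786 = 14,601.2 kg.

final mass ≈ 14600 kg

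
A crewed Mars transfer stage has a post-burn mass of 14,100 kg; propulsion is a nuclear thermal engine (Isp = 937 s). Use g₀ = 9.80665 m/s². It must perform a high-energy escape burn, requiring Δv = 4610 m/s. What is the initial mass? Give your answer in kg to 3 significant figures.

v_e = Isp · g₀ = 937 × 9.80665 = 9188.8 m/s.
From the ideal rocket equation, m₀/m_f = exp(Δv / v_e) = exp(4610 / 9188.8) = exp(0.5017) = 1.6515.
m₀ = m_f × 1.6515 = 14,100 × 1.6515 = 23,286.2 kg.

initial mass ≈ 23300 kg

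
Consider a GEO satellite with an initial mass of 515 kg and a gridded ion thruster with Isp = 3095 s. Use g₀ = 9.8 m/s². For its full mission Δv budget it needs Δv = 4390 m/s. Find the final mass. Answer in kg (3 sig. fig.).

final mass ≈ 446 kg

v_e = Isp · g₀ = 3095 × 9.8 = 30331.0 m/s.
By the Tsiolkovsky rocket equation, m₀/m_f = exp(Δv / v_e) = exp(4390 / 30331.0) = exp(0.1447) = 1.1557.
m_f = m₀ / 1.1557 = 515 / 1.1557 = 445.617 kg.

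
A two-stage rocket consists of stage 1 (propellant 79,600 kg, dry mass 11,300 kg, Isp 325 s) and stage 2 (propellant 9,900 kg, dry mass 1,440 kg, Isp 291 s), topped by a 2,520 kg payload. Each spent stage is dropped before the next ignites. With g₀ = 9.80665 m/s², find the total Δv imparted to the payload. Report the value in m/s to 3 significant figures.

Δv ≈ 8120 m/s

Ignition mass of stage 1 = 79,600+11,300 + 9,900+1,440 + 2,520 = 104,760 kg.
Stage 1: m₀ = 104,760 kg, m_f = 104,760 − 79,600 = 25,160 kg; Δv = 325×9.80665×ln(4.164) = 3187.2×1.4264 ≈ 4546 m/s.
Stage 2: m₀ = 13,860 kg, m_f = 13,860 − 9,900 = 3,960 kg; Δv = 291×9.80665×ln(3.5) = 2853.7×1.2528 ≈ 3575 m/s.
Total Δv = 4546 + 3575 = 8121 m/s.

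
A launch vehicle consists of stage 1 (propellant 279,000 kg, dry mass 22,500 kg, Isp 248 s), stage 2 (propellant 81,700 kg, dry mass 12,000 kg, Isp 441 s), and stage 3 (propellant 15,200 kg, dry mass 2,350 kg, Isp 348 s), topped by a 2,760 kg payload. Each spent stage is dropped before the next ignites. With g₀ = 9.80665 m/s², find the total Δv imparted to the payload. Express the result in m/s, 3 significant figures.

Δv ≈ 12900 m/s

Ignition mass of stage 1 = 279,000+22,500 + 81,700+12,000 + 15,200+2,350 + 2,760 = 415,510 kg.
Stage 1: m₀ = 415,510 kg, m_f = 415,510 − 279,000 = 136,510 kg; Δv = 248×9.80665×ln(3.044) = 2432.0×1.1131 ≈ 2707 m/s.
Stage 2: m₀ = 114,010 kg, m_f = 114,010 − 81,700 = 32,310 kg; Δv = 441×9.80665×ln(3.529) = 4324.7×1.2609 ≈ 5453 m/s.
Stage 3: m₀ = 20,310 kg, m_f = 20,310 − 15,200 = 5,110 kg; Δv = 348×9.80665×ln(3.975) = 3412.7×1.3799 ≈ 4709 m/s.
Total Δv = 2707 + 5453 + 4709 = 12869 m/s.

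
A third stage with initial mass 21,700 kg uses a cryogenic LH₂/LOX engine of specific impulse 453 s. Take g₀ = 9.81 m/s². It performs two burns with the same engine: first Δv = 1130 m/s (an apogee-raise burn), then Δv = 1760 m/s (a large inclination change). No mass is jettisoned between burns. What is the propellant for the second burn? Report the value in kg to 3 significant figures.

v_e = Isp · g₀ = 453 × 9.81 = 4443.9 m/s.
After the first burn: m = 21700 × exp(−1130/4443.9) = 21700 × 0.77548 = 16,827.9 kg.
After the second burn: m = 16,827.9 × exp(−1760/4443.9) = 16,827.9 × 0.67298 = 11,324.8 kg.
Second-burn propellant = 16,827.9 − 11,324.8 = 5,503.1 kg.

propellant for the second burn ≈ 5500 kg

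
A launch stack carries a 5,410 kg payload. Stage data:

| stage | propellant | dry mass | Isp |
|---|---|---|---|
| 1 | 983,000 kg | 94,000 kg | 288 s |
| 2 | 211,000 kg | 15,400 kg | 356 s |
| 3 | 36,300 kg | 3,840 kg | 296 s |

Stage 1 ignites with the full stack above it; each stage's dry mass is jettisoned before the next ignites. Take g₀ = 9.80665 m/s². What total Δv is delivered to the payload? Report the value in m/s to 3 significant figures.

Δv ≈ 13500 m/s

Ignition mass of stage 1 = 983,000+94,000 + 211,000+15,400 + 36,300+3,840 + 5,410 = 1,348,950 kg.
Stage 1: m₀ = 1,348,950 kg, m_f = 1,348,950 − 983,000 = 365,950 kg; Δv = 288×9.80665×ln(3.686) = 2824.3×1.3046 ≈ 3685 m/s.
Stage 2: m₀ = 271,950 kg, m_f = 271,950 − 211,000 = 60,950 kg; Δv = 356×9.80665×ln(4.462) = 3491.2×1.4956 ≈ 5221 m/s.
Stage 3: m₀ = 45,550 kg, m_f = 45,550 − 36,300 = 9,250 kg; Δv = 296×9.80665×ln(4.924) = 2902.8×1.5942 ≈ 4628 m/s.
Total Δv = 3685 + 5221 + 4628 = 13534 m/s.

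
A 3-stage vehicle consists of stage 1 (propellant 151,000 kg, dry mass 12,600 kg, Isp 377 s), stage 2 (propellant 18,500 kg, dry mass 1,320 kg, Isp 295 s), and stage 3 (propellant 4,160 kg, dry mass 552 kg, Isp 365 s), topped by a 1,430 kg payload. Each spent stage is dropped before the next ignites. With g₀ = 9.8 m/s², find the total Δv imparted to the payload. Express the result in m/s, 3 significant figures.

Ignition mass of stage 1 = 151,000+12,600 + 18,500+1,320 + 4,160+552 + 1,430 = 189,562 kg.
Stage 1: m₀ = 189,562 kg, m_f = 189,562 − 151,000 = 38,562 kg; Δv = 377×9.8×ln(4.916) = 3694.6×1.5924 ≈ 5883 m/s.
Stage 2: m₀ = 25,962 kg, m_f = 25,962 − 18,500 = 7,462 kg; Δv = 295×9.8×ln(3.479) = 2891.0×1.2468 ≈ 3605 m/s.
Stage 3: m₀ = 6,142 kg, m_f = 6,142 − 4,160 = 1,982 kg; Δv = 365×9.8×ln(3.099) = 3577.0×1.1310 ≈ 4046 m/s.
Total Δv = 5883 + 3605 + 4046 = 13534 m/s.

Δv ≈ 13500 m/s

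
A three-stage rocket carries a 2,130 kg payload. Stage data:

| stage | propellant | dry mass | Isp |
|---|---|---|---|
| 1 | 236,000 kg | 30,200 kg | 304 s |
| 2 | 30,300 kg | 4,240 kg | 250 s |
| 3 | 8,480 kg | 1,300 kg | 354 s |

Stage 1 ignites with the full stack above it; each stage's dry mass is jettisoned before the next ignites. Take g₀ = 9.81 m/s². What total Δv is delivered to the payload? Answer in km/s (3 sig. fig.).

Δv ≈ 11.1 km/s

Ignition mass of stage 1 = 236,000+30,200 + 30,300+4,240 + 8,480+1,300 + 2,130 = 312,650 kg.
Stage 1: m₀ = 312,650 kg, m_f = 312,650 − 236,000 = 76,650 kg; Δv = 304×9.81×ln(4.079) = 2982.2×1.4058 ≈ 4193 m/s.
Stage 2: m₀ = 46,450 kg, m_f = 46,450 − 30,300 = 16,150 kg; Δv = 250×9.81×ln(2.876) = 2452.5×1.0565 ≈ 2591 m/s.
Stage 3: m₀ = 11,910 kg, m_f = 11,910 − 8,480 = 3,430 kg; Δv = 354×9.81×ln(3.472) = 3472.7×1.2448 ≈ 4323 m/s.
Total Δv = 4193 + 2591 + 4323 = 11107 m/s.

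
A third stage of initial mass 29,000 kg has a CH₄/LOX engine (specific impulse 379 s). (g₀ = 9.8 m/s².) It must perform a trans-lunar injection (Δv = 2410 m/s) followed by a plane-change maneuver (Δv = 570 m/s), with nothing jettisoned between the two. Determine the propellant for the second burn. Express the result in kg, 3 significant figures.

propellant for the second burn ≈ 2160 kg

v_e = Isp · g₀ = 379 × 9.8 = 3714.2 m/s.
After the first burn: m = 29000 × exp(−2410/3714.2) = 29000 × 0.52264 = 15,156.6 kg.
After the second burn: m = 15,156.6 × exp(−570/3714.2) = 15,156.6 × 0.85773 = 13,000.3 kg.
Second-burn propellant = 15,156.6 − 13,000.3 = 2,156.3 kg.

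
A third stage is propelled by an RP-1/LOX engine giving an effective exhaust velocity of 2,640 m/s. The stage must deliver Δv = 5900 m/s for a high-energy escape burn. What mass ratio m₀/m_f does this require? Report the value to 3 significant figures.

By the Tsiolkovsky rocket equation, m₀/m_f = exp(Δv / v_e) = exp(5900 / 2640.0) = exp(2.2348) = 9.3451.

mass ratio ≈ 9.35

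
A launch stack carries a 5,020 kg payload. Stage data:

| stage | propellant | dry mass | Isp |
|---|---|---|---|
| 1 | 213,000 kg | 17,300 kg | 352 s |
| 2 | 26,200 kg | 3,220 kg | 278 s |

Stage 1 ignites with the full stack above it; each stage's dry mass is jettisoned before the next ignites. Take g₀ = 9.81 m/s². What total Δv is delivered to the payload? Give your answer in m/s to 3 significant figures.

Ignition mass of stage 1 = 213,000+17,300 + 26,200+3,220 + 5,020 = 264,740 kg.
Stage 1: m₀ = 264,740 kg, m_f = 264,740 − 213,000 = 51,740 kg; Δv = 352×9.81×ln(5.117) = 3453.1×1.6325 ≈ 5637 m/s.
Stage 2: m₀ = 34,440 kg, m_f = 34,440 − 26,200 = 8,240 kg; Δv = 278×9.81×ln(4.18) = 2727.2×1.4302 ≈ 3900 m/s.
Total Δv = 5637 + 3900 = 9537 m/s.

Δv ≈ 9540 m/s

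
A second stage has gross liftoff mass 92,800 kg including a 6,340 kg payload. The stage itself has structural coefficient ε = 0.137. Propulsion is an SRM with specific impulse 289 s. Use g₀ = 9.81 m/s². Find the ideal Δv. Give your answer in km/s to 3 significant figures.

Δv ≈ 4.62 km/s

Stage wet mass = m₀ − payload = 92,800 − 6,340 = 86,460 kg.
Stage dry mass = ε × stage wet mass = 0.137 × 86,460 = 11,845 kg.
Burnout mass m_f = stage dry + payload = 11,845 + 6,340 = 18,185 kg.
v_e = Isp · g₀ = 289 × 9.81 = 2835.1 m/s.
Δv = v_e · ln(92,800/18,185) = 2835.1 × ln(5.103) = 2835.1 × 1.6298 ≈ 4621 m/s.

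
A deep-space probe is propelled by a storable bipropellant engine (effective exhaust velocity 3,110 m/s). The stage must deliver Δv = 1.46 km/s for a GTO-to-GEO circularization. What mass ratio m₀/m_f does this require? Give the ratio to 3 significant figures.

mass ratio ≈ 1.60

Rocket equation: m₀/m_f = exp(Δv / v_e) = exp(1460 / 3110.0) = exp(0.4695) = 1.5991.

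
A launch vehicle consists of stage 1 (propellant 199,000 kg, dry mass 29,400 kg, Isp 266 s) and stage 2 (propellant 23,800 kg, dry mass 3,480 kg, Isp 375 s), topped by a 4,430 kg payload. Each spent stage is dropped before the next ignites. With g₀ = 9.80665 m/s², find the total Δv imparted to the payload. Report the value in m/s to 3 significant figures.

Ignition mass of stage 1 = 199,000+29,400 + 23,800+3,480 + 4,430 = 260,110 kg.
Stage 1: m₀ = 260,110 kg, m_f = 260,110 − 199,000 = 61,110 kg; Δv = 266×9.80665×ln(4.256) = 2608.6×1.4484 ≈ 3778 m/s.
Stage 2: m₀ = 31,710 kg, m_f = 31,710 − 23,800 = 7,910 kg; Δv = 375×9.80665×ln(4.009) = 3677.5×1.3885 ≈ 5106 m/s.
Total Δv = 3778 + 5106 = 8884 m/s.

Δv ≈ 8880 m/s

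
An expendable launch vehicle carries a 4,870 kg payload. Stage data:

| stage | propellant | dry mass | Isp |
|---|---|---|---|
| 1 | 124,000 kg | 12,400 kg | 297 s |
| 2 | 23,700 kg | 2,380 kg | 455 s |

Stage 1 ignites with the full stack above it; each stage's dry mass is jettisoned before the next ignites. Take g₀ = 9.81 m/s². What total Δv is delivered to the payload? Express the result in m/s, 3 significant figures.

Ignition mass of stage 1 = 124,000+12,400 + 23,700+2,380 + 4,870 = 167,350 kg.
Stage 1: m₀ = 167,350 kg, m_f = 167,350 − 124,000 = 43,350 kg; Δv = 297×9.81×ln(3.86) = 2913.6×1.3508 ≈ 3936 m/s.
Stage 2: m₀ = 30,950 kg, m_f = 30,950 − 23,700 = 7,250 kg; Δv = 455×9.81×ln(4.269) = 4463.6×1.4514 ≈ 6478 m/s.
Total Δv = 3936 + 6478 = 10414 m/s.

Δv ≈ 10400 m/s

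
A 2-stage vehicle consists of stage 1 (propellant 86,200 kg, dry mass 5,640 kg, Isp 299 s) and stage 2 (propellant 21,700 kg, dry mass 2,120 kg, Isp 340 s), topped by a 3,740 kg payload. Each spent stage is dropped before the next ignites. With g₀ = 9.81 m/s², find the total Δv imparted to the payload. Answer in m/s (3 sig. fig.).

Ignition mass of stage 1 = 86,200+5,640 + 21,700+2,120 + 3,740 = 119,400 kg.
Stage 1: m₀ = 119,400 kg, m_f = 119,400 − 86,200 = 33,200 kg; Δv = 299×9.81×ln(3.596) = 2933.2×1.2799 ≈ 3754 m/s.
Stage 2: m₀ = 27,560 kg, m_f = 27,560 − 21,700 = 5,860 kg; Δv = 340×9.81×ln(4.703) = 3335.4×1.5482 ≈ 5164 m/s.
Total Δv = 3754 + 5164 = 8918 m/s.

Δv ≈ 8920 m/s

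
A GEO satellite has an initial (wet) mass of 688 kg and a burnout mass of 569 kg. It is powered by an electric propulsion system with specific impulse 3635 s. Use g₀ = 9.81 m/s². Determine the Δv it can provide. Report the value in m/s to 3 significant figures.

v_e = Isp · g₀ = 3635 × 9.81 = 35659.3 m/s.
Rocket equation: Δv = v_e · ln(m₀/m_f) = 35659.3 × ln(1.209) = 35659.3 × 0.1899 ≈ 6772.0 m/s.

Δv ≈ 6770 m/s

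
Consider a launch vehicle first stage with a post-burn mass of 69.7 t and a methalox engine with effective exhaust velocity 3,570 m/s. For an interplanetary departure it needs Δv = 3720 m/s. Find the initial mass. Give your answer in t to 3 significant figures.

initial mass ≈ 198 t

From the ideal rocket equation, m₀/m_f = exp(Δv / v_e) = exp(3720 / 3570.0) = exp(1.0420) = 2.8349.
m₀ = m_f × 2.8349 = 69.7 × 2.8349 = 197.593 t.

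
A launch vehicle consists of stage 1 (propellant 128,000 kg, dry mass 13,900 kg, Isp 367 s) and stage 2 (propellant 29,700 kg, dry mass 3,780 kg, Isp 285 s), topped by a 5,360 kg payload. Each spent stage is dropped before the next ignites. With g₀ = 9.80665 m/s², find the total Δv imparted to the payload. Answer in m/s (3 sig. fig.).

Δv ≈ 8480 m/s

Ignition mass of stage 1 = 128,000+13,900 + 29,700+3,780 + 5,360 = 180,740 kg.
Stage 1: m₀ = 180,740 kg, m_f = 180,740 − 128,000 = 52,740 kg; Δv = 367×9.80665×ln(3.427) = 3599.0×1.2317 ≈ 4433 m/s.
Stage 2: m₀ = 38,840 kg, m_f = 38,840 − 29,700 = 9,140 kg; Δv = 285×9.80665×ln(4.249) = 2794.9×1.4468 ≈ 4044 m/s.
Total Δv = 4433 + 4044 = 8477 m/s.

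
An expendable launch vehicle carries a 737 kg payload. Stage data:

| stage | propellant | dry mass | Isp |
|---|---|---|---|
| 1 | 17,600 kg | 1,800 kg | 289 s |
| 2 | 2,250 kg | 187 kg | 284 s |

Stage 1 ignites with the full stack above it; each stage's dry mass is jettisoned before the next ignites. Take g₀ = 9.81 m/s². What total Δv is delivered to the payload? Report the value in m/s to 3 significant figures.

Δv ≈ 7730 m/s

Ignition mass of stage 1 = 17,600+1,800 + 2,250+187 + 737 = 22,574 kg.
Stage 1: m₀ = 22,574 kg, m_f = 22,574 − 17,600 = 4,974 kg; Δv = 289×9.81×ln(4.538) = 2835.1×1.5126 ≈ 4288 m/s.
Stage 2: m₀ = 3,174 kg, m_f = 3,174 − 2,250 = 924 kg; Δv = 284×9.81×ln(3.435) = 2786.0×1.2340 ≈ 3438 m/s.
Total Δv = 4288 + 3438 = 7726 m/s.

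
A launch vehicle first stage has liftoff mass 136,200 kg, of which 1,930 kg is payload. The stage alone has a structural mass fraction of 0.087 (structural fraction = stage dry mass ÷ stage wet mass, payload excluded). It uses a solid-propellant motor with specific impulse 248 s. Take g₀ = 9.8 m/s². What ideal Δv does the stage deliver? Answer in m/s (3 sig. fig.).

Stage wet mass = m₀ − payload = 136,200 − 1,930 = 134,270 kg.
Stage dry mass = ε × stage wet mass = 0.087 × 134,270 = 11,681.5 kg.
Burnout mass m_f = stage dry + payload = 11,681.5 + 1,930 = 13,611.5 kg.
v_e = Isp · g₀ = 248 × 9.8 = 2430.4 m/s.
By the Tsiolkovsky rocket equation, Δv = v_e · ln(136,200/13,611.5) = 2430.4 × ln(10.01) = 2430.4 × 2.3032 ≈ 5598 m/s.

Δv ≈ 5600 m/s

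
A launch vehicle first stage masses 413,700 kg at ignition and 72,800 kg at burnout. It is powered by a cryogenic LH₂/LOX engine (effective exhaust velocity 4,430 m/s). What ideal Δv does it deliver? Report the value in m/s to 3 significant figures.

From the ideal rocket equation, Δv = v_e · ln(m₀/m_f) = 4430.0 × ln(5.683) = 4430.0 × 1.7374 ≈ 7696.8 m/s.

Δv ≈ 7700 m/s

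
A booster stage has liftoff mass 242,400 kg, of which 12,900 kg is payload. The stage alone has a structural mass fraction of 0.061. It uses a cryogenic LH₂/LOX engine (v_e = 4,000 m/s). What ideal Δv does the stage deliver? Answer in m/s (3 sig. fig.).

Stage wet mass = m₀ − payload = 242,400 − 12,900 = 229,500 kg.
Stage dry mass = ε × stage wet mass = 0.061 × 229,500 = 13,999.5 kg.
Burnout mass m_f = stage dry + payload = 13,999.5 + 12,900 = 26,899.5 kg.
Δv = v_e · ln(242,400/26,899.5) = 4000.0 × ln(9.011) = 4000.0 × 2.1985 ≈ 8794 m/s.

Δv ≈ 8790 m/s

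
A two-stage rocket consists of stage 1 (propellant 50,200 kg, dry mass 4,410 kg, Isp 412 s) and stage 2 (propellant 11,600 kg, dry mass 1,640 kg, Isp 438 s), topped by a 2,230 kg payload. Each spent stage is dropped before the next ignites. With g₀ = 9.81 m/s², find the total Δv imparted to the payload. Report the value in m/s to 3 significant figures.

Δv ≈ 11000 m/s

Ignition mass of stage 1 = 50,200+4,410 + 11,600+1,640 + 2,230 = 70,080 kg.
Stage 1: m₀ = 70,080 kg, m_f = 70,080 − 50,200 = 19,880 kg; Δv = 412×9.81×ln(3.525) = 4041.7×1.2599 ≈ 5092 m/s.
Stage 2: m₀ = 15,470 kg, m_f = 15,470 − 11,600 = 3,870 kg; Δv = 438×9.81×ln(3.997) = 4296.8×1.3856 ≈ 5954 m/s.
Total Δv = 5092 + 5954 = 11046 m/s.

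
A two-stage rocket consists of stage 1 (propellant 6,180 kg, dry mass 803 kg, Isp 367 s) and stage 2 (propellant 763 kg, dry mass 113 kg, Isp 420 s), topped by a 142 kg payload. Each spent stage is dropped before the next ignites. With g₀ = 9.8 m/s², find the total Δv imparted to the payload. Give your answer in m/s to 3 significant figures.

Ignition mass of stage 1 = 6,180+803 + 763+113 + 142 = 8,001 kg.
Stage 1: m₀ = 8,001 kg, m_f = 8,001 − 6,180 = 1,821 kg; Δv = 367×9.8×ln(4.394) = 3596.6×1.4802 ≈ 5324 m/s.
Stage 2: m₀ = 1,018 kg, m_f = 1,018 − 763 = 255 kg; Δv = 420×9.8×ln(3.992) = 4116.0×1.3843 ≈ 5698 m/s.
Total Δv = 5324 + 5698 = 11022 m/s.

Δv ≈ 11000 m/s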